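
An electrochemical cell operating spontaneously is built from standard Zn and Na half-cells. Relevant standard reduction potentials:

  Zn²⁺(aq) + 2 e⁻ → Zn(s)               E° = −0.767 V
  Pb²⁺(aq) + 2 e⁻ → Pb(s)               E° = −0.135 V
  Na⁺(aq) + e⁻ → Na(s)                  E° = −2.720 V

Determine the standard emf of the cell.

The Zn²⁺/Zn couple has the higher E°, so Zn ion is reduced (cathode) and Na is oxidized (anode).
E°cell = E°(cathode) − E°(anode) = −0.767 − (−2.720) = +1.953 V.

+1.953 V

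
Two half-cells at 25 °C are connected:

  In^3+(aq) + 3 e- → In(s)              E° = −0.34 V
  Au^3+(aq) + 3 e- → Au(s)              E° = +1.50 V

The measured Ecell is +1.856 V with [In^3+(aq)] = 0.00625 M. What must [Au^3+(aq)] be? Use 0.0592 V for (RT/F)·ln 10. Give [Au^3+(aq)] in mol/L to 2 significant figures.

0.040 M

The Au³⁺/Au couple has the larger reduction potential, so it is the cathode: E°cell = +1.50 − (−0.34) = +1.84 V and n = 3.
Rearranging E = E° − (0.0592/n)·log Q gives log Q = 3(+1.84 − (+1.856))/0.0592 = −0.811.
The balanced reaction is Au^3+(aq) + In(s) → Au(s) + In^3+(aq), so Q = [In^3+(aq)] / [Au^3+(aq)].
Substituting the known concentrations and solving, log [Au^3+(aq)] = −1.393 and [Au^3+(aq)] = 0.040 M.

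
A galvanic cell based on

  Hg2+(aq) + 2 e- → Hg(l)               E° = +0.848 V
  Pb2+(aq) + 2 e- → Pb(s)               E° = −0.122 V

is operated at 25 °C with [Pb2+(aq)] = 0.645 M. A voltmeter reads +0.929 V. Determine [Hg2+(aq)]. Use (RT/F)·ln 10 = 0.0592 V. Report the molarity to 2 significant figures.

0.027 M

With Hg²⁺/Hg at the cathode and Pb²⁺/Pb at the anode, E°cell = +0.848 − (−0.122) = +0.970 V (n = 2).
From the Nernst equation, log Q = n(E° − E)/0.0592 = 2·(+0.970 − (+0.929))/0.0592 = 1.385.
For Hg2+(aq) + Pb(s) → Hg(l) + Pb2+(aq), the reaction quotient is Q = [Pb2+(aq)] / [Hg2+(aq)].
Isolating [Hg2+(aq)] in Q = 10^{1.385} yields log [Hg2+(aq)] = −1.575, i.e. 0.027 M.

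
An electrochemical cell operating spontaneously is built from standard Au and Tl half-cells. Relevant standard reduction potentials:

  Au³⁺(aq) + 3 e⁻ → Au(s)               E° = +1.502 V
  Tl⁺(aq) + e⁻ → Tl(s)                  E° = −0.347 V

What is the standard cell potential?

The Au³⁺/Au couple has the higher E°, so Au ion is reduced (cathode) and Tl is oxidized (anode).
E°cell = E°(cathode) − E°(anode) = +1.502 − (−0.347) = +1.849 V.

+1.849 V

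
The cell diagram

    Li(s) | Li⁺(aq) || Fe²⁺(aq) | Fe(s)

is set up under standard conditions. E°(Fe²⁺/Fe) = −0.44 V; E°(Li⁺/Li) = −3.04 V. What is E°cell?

By convention the left-hand electrode in cell notation is the anode (oxidation) and the right-hand electrode is the cathode (reduction).
E°cell = E°(right) − E°(left) = −0.44 − (−3.04) = +2.60 V.

+2.60 V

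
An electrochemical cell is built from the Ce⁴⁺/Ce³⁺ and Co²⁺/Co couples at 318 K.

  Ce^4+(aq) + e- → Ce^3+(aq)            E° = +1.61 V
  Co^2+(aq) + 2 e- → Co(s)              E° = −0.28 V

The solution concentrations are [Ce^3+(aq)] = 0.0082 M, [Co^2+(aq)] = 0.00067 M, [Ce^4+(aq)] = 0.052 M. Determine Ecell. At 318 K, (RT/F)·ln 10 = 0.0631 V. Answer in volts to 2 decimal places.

+2.04 V

Ce⁴⁺/Ce³⁺ is reduced (cathode, E° = +1.61 V) and Co²⁺/Co is oxidized (anode).
E°cell = E°cat − E°an = +1.61 − (−0.28) = +1.89 V; n = 2.
Balancing gives 2 Ce^4+(aq) + Co(s) → 2 Ce^3+(aq) + Co^2+(aq); hence Q = ([Ce^3+(aq)]^2·[Co^2+(aq)]) / [Ce^4+(aq)]^2 = 1.67×10^−5 (log Q = −4.778).
Applying E = E° − (RT ln10/nF)·log Q gives +1.89 − (0.0631/2)(−4.778) = +2.04 V.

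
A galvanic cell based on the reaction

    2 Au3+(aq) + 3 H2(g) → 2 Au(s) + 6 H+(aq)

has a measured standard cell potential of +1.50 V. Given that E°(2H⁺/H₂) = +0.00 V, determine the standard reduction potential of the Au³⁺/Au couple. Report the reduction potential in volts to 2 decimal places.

+1.50 V

In the reaction as written the Au³⁺/Au couple is reduced (cathode) and 2H⁺/H₂ is oxidized (anode), so E°cell = E°(Au³⁺/Au) − E°(2H⁺/H₂).
E°(Au³⁺/Au) = E°cell + E°(anode) = +1.50 + (+0.00) = +1.50 V.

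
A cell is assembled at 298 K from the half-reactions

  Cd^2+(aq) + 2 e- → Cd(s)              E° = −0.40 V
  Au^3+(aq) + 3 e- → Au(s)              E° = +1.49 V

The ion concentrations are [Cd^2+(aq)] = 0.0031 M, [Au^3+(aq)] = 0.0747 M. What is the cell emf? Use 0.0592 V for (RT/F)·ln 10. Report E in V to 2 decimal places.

+1.94 V

Since E°(Au³⁺/Au) > E°(Cd²⁺/Cd), Au³⁺/Au serves as the cathode.
E°cell = +1.49 − (−0.40) = +1.89 V, with n = 6 electrons transferred.
For the overall reaction 2 Au^3+(aq) + 3 Cd(s) → 2 Au(s) + 3 Cd^2+(aq), Q = [Cd^2+(aq)]^3 / [Au^3+(aq)]^2 = 5.34×10^−6, giving log Q = −5.273.
Applying E = E° − (RT ln10/nF)·log Q gives +1.89 − (0.0592/6)(−5.273) = +1.94 V.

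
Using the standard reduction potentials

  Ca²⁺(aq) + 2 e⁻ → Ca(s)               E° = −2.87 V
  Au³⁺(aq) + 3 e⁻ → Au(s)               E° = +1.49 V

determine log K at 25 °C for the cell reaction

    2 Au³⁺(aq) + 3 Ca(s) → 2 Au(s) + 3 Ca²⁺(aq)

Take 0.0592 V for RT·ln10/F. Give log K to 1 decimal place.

The Au³⁺/Au couple is reduced (cathode); E°cell = +1.49 − (−2.87) = +4.36 V with n = 6.
At equilibrium E = 0, so log K = nE°cell / 0.0592 = (6)(+4.36) / 0.0592 = 441.9.

log K = 441.9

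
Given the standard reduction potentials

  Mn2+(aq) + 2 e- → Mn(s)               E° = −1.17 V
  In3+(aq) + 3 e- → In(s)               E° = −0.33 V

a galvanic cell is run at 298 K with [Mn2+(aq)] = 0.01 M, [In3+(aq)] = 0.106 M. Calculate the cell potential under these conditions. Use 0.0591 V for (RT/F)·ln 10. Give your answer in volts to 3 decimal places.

Since E°(In³⁺/In) > E°(Mn²⁺/Mn), In³⁺/In serves as the cathode.
E°cell = −0.33 − (−1.17) = +0.84 V, with n = 6 electrons transferred.
The balanced reaction is 2 In3+(aq) + 3 Mn(s) → 2 In(s) + 3 Mn2+(aq), so Q = [Mn2+(aq)]^3 / [In3+(aq)]^2 = 8.9×10^−5 and log Q = −4.051.
Applying E = E° − (RT ln10/nF)·log Q gives +0.84 − (0.0591/6)(−4.051) = +0.880 V.

+0.880 V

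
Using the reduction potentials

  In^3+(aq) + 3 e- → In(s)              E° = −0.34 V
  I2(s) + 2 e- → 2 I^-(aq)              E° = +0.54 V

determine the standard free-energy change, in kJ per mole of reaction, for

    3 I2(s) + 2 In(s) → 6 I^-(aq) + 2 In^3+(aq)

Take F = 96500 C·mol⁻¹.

−510 kJ/mol

In the reaction as written I2(s) is reduced, so the I₂/I⁻ couple is the cathode and In³⁺/In is the anode.
E°cell = +0.54 − (−0.34) = +0.88 V; balancing electrons gives n = 6.
ΔG° = −nFE°cell = −(6)(96500)(+0.88) J/mol = −510 kJ/mol.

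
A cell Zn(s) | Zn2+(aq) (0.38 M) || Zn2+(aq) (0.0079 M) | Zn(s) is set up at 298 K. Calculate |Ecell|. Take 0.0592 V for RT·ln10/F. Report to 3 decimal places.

0.050 V

For a concentration cell E°cell = 0, since both electrodes use the same couple.
The compartment with the higher Zn2+(aq) concentration (0.38 M) acts as the cathode; ions are reduced there and produced at the dilute (0.0079 M) anode.
With n = 2, Ecell = −(0.0592/2)·log([dilute]/[conc]) = −(0.0592/2)·log(0.0079/0.38) = +0.050 V.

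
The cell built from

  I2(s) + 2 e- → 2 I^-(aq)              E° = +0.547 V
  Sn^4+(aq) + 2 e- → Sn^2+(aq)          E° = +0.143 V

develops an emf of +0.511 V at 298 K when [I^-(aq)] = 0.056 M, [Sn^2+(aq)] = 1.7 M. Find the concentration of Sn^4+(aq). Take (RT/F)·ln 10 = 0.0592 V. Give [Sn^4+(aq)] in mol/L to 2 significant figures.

With I₂/I⁻ at the cathode and Sn⁴⁺/Sn²⁺ at the anode, E°cell = +0.547 − (+0.143) = +0.404 V (n = 2).
Since E = E° − (0.0592/n)·log Q, log Q = n(E° − E)/0.0592 = −3.615.
The balanced reaction is I2(s) + Sn^2+(aq) → 2 I^-(aq) + Sn^4+(aq), so Q = ([I^-(aq)]^2·[Sn^4+(aq)]) / [Sn^2+(aq)].
Isolating [Sn^4+(aq)] in Q = 10^{−3.615} yields log [Sn^4+(aq)] = −0.881, i.e. 0.13 M.

0.13 M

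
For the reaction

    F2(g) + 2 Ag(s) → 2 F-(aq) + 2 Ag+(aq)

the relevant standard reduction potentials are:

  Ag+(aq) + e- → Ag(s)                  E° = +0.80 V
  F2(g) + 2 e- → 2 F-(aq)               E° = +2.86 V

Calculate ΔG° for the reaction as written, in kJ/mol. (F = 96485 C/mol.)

In the reaction as written F2(g) is reduced, so the F₂/F⁻ couple is the cathode and Ag⁺/Ag is the anode.
E°cell = +2.86 − (+0.80) = +2.06 V; balancing electrons gives n = 2.
ΔG° = −nFE°cell = −(2)(96485)(+2.06) J/mol = −398 kJ/mol.

−398 kJ/mol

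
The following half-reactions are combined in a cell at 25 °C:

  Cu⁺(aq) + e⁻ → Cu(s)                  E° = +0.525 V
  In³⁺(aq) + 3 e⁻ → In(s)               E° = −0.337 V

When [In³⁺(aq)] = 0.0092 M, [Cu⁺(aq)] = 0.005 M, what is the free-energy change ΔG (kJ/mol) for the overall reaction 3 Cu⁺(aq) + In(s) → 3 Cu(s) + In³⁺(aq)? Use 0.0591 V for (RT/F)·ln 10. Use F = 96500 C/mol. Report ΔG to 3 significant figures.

The standard cell potential is +0.525 − (−0.337) = +0.862 V, with n = 3 electrons in the balanced equation.
Q = [In³⁺(aq)] / [Cu⁺(aq)]^3 = 7.36×10^4, so log Q = 4.867 and E = +0.862 − (0.0591/3)(4.867) = +0.7661 V.
Then ΔG = −nFE = −3 × 96500 × +0.7661 J/mol = −222 kJ/mol.

−222 kJ/mol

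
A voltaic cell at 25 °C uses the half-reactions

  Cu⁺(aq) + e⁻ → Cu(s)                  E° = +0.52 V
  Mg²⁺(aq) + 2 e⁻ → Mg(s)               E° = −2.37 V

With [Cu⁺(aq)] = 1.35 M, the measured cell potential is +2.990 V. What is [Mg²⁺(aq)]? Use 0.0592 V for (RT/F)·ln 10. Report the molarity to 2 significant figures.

0.00076 M

Cu⁺/Cu is the cathode (higher E°); E°cell = +0.52 − (−2.37) = +2.89 V with n = 2.
From the Nernst equation, log Q = n(E° − E)/0.0592 = 2·(+2.89 − (+2.990))/0.0592 = −3.378.
The balanced reaction is 2 Cu⁺(aq) + Mg(s) → 2 Cu(s) + Mg²⁺(aq), so Q = [Mg²⁺(aq)] / [Cu⁺(aq)]^2.
Substituting the known concentrations and solving, log [Mg²⁺(aq)] = −3.117 and [Mg²⁺(aq)] = 0.00076 M.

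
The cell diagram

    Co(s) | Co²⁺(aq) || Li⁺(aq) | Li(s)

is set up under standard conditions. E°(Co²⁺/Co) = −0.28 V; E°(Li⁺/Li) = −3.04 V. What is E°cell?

By convention the left-hand electrode in cell notation is the anode (oxidation) and the right-hand electrode is the cathode (reduction).
E°cell = E°(right) − E°(left) = −3.04 − (−0.28) = −2.76 V.
The negative sign shows that, as written, the cell would require an external voltage to drive the reaction.

−2.76 V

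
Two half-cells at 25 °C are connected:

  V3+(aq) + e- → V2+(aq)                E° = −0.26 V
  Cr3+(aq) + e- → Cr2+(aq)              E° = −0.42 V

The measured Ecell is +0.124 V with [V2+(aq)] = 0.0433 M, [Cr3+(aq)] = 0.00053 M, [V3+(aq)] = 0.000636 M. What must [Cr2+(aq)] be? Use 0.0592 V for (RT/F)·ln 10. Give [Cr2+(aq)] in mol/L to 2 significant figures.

0.0089 M

V³⁺/V²⁺ is the cathode (higher E°); E°cell = −0.26 − (−0.42) = +0.16 V with n = 1.
Rearranging E = E° − (0.0592/n)·log Q gives log Q = 1(+0.16 − (+0.124))/0.0592 = 0.608.
For V3+(aq) + Cr2+(aq) → V2+(aq) + Cr3+(aq), the reaction quotient is Q = ([V2+(aq)]·[Cr3+(aq)]) / ([V3+(aq)]·[Cr2+(aq)]).
Solving for the unknown gives log [Cr2+(aq)] = −2.051, so [Cr2+(aq)] ≈ 0.0089 M.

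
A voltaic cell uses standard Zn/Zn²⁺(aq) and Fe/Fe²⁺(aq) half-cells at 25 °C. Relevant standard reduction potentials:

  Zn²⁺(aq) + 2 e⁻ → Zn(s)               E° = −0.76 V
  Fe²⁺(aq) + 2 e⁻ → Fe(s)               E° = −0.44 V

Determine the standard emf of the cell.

+0.32 V

Of the two couples in this cell, the one with the more positive reduction potential is reduced at the cathode: here that is Fe²⁺/Fe (−0.44 V); Zn²⁺/Zn (−0.76 V) is the anode.
E°cell = E°(cathode) − E°(anode) = −0.44 − (−0.76) = +0.32 V.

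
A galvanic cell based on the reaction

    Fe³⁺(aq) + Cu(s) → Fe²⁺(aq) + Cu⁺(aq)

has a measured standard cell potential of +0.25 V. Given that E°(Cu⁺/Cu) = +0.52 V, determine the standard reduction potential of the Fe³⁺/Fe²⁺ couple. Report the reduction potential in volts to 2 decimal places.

+0.77 V

In the reaction as written the Fe³⁺/Fe²⁺ couple is reduced (cathode) and Cu⁺/Cu is oxidized (anode), so E°cell = E°(Fe³⁺/Fe²⁺) − E°(Cu⁺/Cu).
E°(Fe³⁺/Fe²⁺) = E°cell + E°(anode) = +0.25 + (+0.52) = +0.77 V.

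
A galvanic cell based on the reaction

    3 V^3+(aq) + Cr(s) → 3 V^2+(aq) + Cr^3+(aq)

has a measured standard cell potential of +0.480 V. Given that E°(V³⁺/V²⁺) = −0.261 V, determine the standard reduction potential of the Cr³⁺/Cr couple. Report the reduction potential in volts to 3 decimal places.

In the reaction as written the V³⁺/V²⁺ couple is reduced (cathode) and Cr³⁺/Cr is oxidized (anode), so E°cell = E°(V³⁺/V²⁺) − E°(Cr³⁺/Cr).
E°(Cr³⁺/Cr) = E°(cathode) − E°cell = −0.261 − (+0.480) = −0.741 V.

−0.741 V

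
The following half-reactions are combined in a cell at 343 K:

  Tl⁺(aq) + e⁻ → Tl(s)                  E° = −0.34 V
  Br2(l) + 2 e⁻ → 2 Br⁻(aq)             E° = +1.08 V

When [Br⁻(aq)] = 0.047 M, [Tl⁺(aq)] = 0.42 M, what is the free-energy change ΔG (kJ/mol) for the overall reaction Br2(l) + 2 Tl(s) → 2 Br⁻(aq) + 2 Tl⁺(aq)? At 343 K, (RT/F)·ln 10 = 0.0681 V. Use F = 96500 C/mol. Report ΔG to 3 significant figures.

−296 kJ/mol

The standard cell potential is +1.08 − (−0.34) = +1.42 V, with n = 2 electrons in the balanced equation.
Here Q = [Br⁻(aq)]^2·[Tl⁺(aq)]^2 = 0.00039 (log Q = −3.409), giving E = +1.42 − (0.0681/2)·(−3.409) = +1.5361 V.
Finally ΔG = −nFE = −(2)(96500 C/mol)(+1.5361 V) = −296 kJ/mol.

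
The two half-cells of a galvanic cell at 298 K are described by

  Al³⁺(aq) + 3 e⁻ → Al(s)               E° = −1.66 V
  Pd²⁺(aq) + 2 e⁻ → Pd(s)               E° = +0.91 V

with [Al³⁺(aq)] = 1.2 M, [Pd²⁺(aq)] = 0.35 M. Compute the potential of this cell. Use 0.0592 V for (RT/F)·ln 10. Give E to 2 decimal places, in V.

The Pd²⁺/Pd couple has the more positive E°, so it is the cathode; Al³⁺/Al is the anode.
E°cell = E°cat − E°an = +0.91 − (−1.66) = +2.57 V; n = 6.
Balancing gives 3 Pd²⁺(aq) + 2 Al(s) → 3 Pd(s) + 2 Al³⁺(aq); hence Q = [Al³⁺(aq)]^2 / [Pd²⁺(aq)]^3 = 33.6 (log Q = 1.526).
E = E° − (0.0592/n)·log Q = +2.57 − (0.0592/6)(1.526) = +2.55 V.

+2.55 V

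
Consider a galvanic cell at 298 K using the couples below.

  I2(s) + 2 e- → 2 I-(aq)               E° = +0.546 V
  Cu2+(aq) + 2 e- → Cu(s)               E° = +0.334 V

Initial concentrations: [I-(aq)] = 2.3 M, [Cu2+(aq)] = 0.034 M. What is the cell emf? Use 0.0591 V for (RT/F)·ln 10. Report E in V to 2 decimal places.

Since E°(I₂/I⁻) > E°(Cu²⁺/Cu), I₂/I⁻ serves as the cathode.
E°cell = E°cat − E°an = +0.546 − (+0.334) = +0.212 V; n = 2.
The balanced reaction is I2(s) + Cu(s) → 2 I-(aq) + Cu2+(aq), so Q = [I-(aq)]^2·[Cu2+(aq)] = 0.18 and log Q = −0.745.
By the Nernst equation, E = +0.212 − (0.0591/2)·(−0.745) = +0.23 V.

+0.23 V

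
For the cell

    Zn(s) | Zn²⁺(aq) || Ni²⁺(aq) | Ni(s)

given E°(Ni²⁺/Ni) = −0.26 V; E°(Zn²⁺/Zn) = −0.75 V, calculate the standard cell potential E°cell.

+0.49 V

By convention the left-hand electrode in cell notation is the anode (oxidation) and the right-hand electrode is the cathode (reduction).
E°cell = E°(right) − E°(left) = −0.26 − (−0.75) = +0.49 V.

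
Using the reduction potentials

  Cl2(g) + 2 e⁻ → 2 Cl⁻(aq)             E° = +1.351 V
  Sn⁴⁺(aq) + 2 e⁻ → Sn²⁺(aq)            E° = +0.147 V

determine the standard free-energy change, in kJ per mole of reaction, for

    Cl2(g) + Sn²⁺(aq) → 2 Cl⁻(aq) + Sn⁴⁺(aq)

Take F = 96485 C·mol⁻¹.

−232 kJ/mol

In the reaction as written Cl2(g) is reduced, so the Cl₂/Cl⁻ couple is the cathode and Sn⁴⁺/Sn²⁺ is the anode.
E°cell = +1.351 − (+0.147) = +1.204 V; balancing electrons gives n = 2.
ΔG° = −nFE°cell = −(2)(96485)(+1.204) J/mol = −232 kJ/mol.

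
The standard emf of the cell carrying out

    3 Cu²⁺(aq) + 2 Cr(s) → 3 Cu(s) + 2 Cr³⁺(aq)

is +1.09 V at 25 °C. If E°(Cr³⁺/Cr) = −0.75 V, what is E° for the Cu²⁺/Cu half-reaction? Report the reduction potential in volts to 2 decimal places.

In the reaction as written the Cu²⁺/Cu couple is reduced (cathode) and Cr³⁺/Cr is oxidized (anode), so E°cell = E°(Cu²⁺/Cu) − E°(Cr³⁺/Cr).
E°(Cu²⁺/Cu) = E°cell + E°(anode) = +1.09 + (−0.75) = +0.34 V.

+0.34 V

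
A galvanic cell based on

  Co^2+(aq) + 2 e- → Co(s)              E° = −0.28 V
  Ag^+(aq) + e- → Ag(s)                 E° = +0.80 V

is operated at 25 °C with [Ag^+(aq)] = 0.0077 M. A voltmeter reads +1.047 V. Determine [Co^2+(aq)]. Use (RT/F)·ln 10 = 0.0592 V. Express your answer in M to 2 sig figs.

With Ag⁺/Ag at the cathode and Co²⁺/Co at the anode, E°cell = +0.80 − (−0.28) = +1.08 V (n = 2).
Rearranging E = E° − (0.0592/n)·log Q gives log Q = 2(+1.08 − (+1.047))/0.0592 = 1.115.
For 2 Ag^+(aq) + Co(s) → 2 Ag(s) + Co^2+(aq), the reaction quotient is Q = [Co^2+(aq)] / [Ag^+(aq)]^2.
Solving for the unknown gives log [Co^2+(aq)] = −3.112, so [Co^2+(aq)] ≈ 0.00077 M.

0.00077 M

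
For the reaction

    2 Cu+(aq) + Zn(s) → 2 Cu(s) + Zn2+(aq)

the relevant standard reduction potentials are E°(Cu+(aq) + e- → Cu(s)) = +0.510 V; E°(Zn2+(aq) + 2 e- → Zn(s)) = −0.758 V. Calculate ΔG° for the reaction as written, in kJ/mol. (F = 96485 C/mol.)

−245 kJ/mol

In the reaction as written Cu+(aq) is reduced, so the Cu⁺/Cu couple is the cathode and Zn²⁺/Zn is the anode.
E°cell = +0.510 − (−0.758) = +1.268 V; balancing electrons gives n = 2.
ΔG° = −nFE°cell = −(2)(96485)(+1.268) J/mol = −245 kJ/mol.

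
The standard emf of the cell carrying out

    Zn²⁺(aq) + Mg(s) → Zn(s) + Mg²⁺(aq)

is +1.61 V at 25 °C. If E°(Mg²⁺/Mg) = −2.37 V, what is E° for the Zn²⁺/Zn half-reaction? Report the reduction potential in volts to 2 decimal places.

In the reaction as written the Zn²⁺/Zn couple is reduced (cathode) and Mg²⁺/Mg is oxidized (anode), so E°cell = E°(Zn²⁺/Zn) − E°(Mg²⁺/Mg).
E°(Zn²⁺/Zn) = E°cell + E°(anode) = +1.61 + (−2.37) = −0.76 V.

−0.76 V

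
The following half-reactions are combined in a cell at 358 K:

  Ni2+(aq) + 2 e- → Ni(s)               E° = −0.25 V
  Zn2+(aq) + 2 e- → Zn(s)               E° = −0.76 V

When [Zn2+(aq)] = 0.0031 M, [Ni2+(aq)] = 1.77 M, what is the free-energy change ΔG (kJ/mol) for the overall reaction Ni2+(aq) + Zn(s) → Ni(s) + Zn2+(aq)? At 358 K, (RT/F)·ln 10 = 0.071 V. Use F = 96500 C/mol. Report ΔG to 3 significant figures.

−117 kJ/mol

With Ni²⁺/Ni reduced at the cathode, E°cell = −0.25 − (−0.76) = +0.51 V and n = 2.
Q = [Zn2+(aq)] / [Ni2+(aq)] = 0.00175, so log Q = −2.757 and E = +0.51 − (0.071/2)(−2.757) = +0.6079 V.
ΔG = −nFE = −(2)(96500)(+0.6079) J/mol = −117 kJ/mol.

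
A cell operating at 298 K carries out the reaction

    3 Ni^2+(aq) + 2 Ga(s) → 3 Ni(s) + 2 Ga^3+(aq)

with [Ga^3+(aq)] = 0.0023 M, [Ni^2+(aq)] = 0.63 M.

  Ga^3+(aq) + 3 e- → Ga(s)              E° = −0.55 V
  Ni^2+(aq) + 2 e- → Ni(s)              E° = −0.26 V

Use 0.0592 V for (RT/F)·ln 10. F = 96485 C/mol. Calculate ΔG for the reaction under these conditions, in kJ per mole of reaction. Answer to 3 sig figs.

−195 kJ/mol

The standard cell potential is −0.26 − (−0.55) = +0.29 V, with n = 6 electrons in the balanced equation.
Q = [Ga^3+(aq)]^2 / [Ni^2+(aq)]^3 = 2.12×10^−5, so log Q = −4.675 and E = +0.29 − (0.0592/6)(−4.675) = +0.3361 V.
Then ΔG = −nFE = −6 × 96485 × +0.3361 J/mol = −195 kJ/mol.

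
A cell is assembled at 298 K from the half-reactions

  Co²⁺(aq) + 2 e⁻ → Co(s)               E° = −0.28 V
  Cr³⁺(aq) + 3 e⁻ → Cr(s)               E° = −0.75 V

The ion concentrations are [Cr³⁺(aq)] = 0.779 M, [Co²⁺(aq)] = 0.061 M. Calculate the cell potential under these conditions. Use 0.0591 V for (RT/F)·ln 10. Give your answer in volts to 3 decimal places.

Since E°(Co²⁺/Co) > E°(Cr³⁺/Cr), Co²⁺/Co serves as the cathode.
E°cell = E°cat − E°an = −0.28 − (−0.75) = +0.47 V; n = 6.
For the overall reaction 3 Co²⁺(aq) + 2 Cr(s) → 3 Co(s) + 2 Cr³⁺(aq), Q = [Cr³⁺(aq)]^2 / [Co²⁺(aq)]^3 = 2.67×10^3, giving log Q = 3.427.
Applying E = E° − (RT ln10/nF)·log Q gives +0.47 − (0.0591/6)(3.427) = +0.436 V.

+0.436 V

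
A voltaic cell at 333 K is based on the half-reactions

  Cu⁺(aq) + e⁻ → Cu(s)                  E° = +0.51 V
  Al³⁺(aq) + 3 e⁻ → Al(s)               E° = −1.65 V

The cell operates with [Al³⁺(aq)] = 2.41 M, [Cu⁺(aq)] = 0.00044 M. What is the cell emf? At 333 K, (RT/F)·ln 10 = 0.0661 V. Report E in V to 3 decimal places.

+1.930 V

Since E°(Cu⁺/Cu) > E°(Al³⁺/Al), Cu⁺/Cu serves as the cathode.
The standard potential is +0.51 − (−1.65) = +2.16 V and the balanced reaction transfers n = 3 electrons.
Balancing gives 3 Cu⁺(aq) + Al(s) → 3 Cu(s) + Al³⁺(aq); hence Q = [Al³⁺(aq)] / [Cu⁺(aq)]^3 = 2.83×10^10 (log Q = 10.452).
Applying E = E° − (RT ln10/nF)·log Q gives +2.16 − (0.0661/3)(10.452) = +1.930 V.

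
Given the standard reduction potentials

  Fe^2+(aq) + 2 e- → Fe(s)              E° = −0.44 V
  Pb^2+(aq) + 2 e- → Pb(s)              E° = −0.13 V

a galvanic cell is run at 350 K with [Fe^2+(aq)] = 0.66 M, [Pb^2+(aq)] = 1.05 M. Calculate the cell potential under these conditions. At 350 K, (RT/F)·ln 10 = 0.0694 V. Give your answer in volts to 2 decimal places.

Since E°(Pb²⁺/Pb) > E°(Fe²⁺/Fe), Pb²⁺/Pb serves as the cathode.
The standard potential is −0.13 − (−0.44) = +0.31 V and the balanced reaction transfers n = 2 electrons.
The balanced reaction is Pb^2+(aq) + Fe(s) → Pb(s) + Fe^2+(aq), so Q = [Fe^2+(aq)] / [Pb^2+(aq)] = 0.629 and log Q = −0.202.
Applying E = E° − (RT ln10/nF)·log Q gives +0.31 − (0.0694/2)(−0.202) = +0.32 V.

+0.32 V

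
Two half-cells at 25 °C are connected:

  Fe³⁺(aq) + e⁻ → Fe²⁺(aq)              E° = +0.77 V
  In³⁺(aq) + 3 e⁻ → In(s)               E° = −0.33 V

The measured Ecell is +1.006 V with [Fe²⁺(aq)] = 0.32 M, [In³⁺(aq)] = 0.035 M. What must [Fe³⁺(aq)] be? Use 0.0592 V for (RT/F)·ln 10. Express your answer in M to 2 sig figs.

0.0027 M

With Fe³⁺/Fe²⁺ at the cathode and In³⁺/In at the anode, E°cell = +0.77 − (−0.33) = +1.10 V (n = 3).
Since E = E° − (0.0592/n)·log Q, log Q = n(E° − E)/0.0592 = 4.764.
The balanced reaction is 3 Fe³⁺(aq) + In(s) → 3 Fe²⁺(aq) + In³⁺(aq), so Q = ([Fe²⁺(aq)]^3·[In³⁺(aq)]) / [Fe³⁺(aq)]^3.
Isolating [Fe³⁺(aq)] in Q = 10^{4.764} yields log [Fe³⁺(aq)] = −2.568, i.e. 0.0027 M.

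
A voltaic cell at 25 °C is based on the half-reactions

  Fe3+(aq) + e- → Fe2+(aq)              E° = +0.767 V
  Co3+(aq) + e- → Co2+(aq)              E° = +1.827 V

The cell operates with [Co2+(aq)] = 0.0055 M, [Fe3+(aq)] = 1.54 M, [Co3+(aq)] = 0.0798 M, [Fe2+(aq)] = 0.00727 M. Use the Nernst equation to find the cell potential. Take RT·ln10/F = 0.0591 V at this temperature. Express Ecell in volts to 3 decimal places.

+0.991 V

Since E°(Co³⁺/Co²⁺) > E°(Fe³⁺/Fe²⁺), Co³⁺/Co²⁺ serves as the cathode.
The standard potential is +1.827 − (+0.767) = +1.060 V and the balanced reaction transfers n = 1 electron.
The balanced reaction is Co3+(aq) + Fe2+(aq) → Co2+(aq) + Fe3+(aq), so Q = ([Co2+(aq)]·[Fe3+(aq)]) / ([Co3+(aq)]·[Fe2+(aq)]) = 14.6 and log Q = 1.164.
By the Nernst equation, E = +1.060 − (0.0591/1)·(1.164) = +0.991 V.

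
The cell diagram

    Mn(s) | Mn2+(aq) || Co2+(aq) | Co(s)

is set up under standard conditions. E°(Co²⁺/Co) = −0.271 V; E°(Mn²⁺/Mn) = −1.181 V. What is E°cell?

By convention the left-hand electrode in cell notation is the anode (oxidation) and the right-hand electrode is the cathode (reduction).
E°cell = E°(right) − E°(left) = −0.271 − (−1.181) = +0.910 V.

+0.910 V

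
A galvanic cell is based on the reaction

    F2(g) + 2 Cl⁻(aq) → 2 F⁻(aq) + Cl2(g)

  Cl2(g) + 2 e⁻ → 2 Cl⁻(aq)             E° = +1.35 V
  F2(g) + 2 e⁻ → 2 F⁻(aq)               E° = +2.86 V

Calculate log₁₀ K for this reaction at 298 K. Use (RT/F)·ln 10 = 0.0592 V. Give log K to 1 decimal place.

log K = 51.0

The F₂/F⁻ couple is reduced (cathode); E°cell = +2.86 − (+1.35) = +1.51 V with n = 2.
At equilibrium E = 0, so log K = nE°cell / 0.0592 = (2)(+1.51) / 0.0592 = 51.0.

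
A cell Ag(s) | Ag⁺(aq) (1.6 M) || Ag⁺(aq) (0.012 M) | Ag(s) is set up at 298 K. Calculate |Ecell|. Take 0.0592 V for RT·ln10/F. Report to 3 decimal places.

For a concentration cell E°cell = 0, since both electrodes use the same couple.
The compartment with the higher Ag⁺(aq) concentration (1.6 M) acts as the cathode; ions are reduced there and produced at the dilute (0.012 M) anode.
With n = 1, Ecell = −(0.0592/1)·log([dilute]/[conc]) = −(0.0592/1)·log(0.012/1.6) = +0.126 V.

0.126 V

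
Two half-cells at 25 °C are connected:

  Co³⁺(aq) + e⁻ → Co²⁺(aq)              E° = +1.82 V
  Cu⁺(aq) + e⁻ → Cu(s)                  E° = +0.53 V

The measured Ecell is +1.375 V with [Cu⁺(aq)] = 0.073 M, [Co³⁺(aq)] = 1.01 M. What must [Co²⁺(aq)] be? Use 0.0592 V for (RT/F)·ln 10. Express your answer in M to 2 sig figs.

With Co³⁺/Co²⁺ at the cathode and Cu⁺/Cu at the anode, E°cell = +1.82 − (+0.53) = +1.29 V (n = 1).
Since E = E° − (0.0592/n)·log Q, log Q = n(E° − E)/0.0592 = −1.436.
The balanced reaction is Co³⁺(aq) + Cu(s) → Co²⁺(aq) + Cu⁺(aq), so Q = ([Co²⁺(aq)]·[Cu⁺(aq)]) / [Co³⁺(aq)].
Isolating [Co²⁺(aq)] in Q = 10^{−1.436} yields log [Co²⁺(aq)] = −0.295, i.e. 0.51 M.

0.51 M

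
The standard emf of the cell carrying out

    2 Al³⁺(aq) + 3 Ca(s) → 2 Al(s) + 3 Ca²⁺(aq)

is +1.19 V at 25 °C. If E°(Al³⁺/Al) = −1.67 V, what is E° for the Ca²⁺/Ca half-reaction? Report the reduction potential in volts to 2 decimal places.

−2.86 V

In the reaction as written the Al³⁺/Al couple is reduced (cathode) and Ca²⁺/Ca is oxidized (anode), so E°cell = E°(Al³⁺/Al) − E°(Ca²⁺/Ca).
E°(Ca²⁺/Ca) = E°(cathode) − E°cell = −1.67 − (+1.19) = −2.86 V.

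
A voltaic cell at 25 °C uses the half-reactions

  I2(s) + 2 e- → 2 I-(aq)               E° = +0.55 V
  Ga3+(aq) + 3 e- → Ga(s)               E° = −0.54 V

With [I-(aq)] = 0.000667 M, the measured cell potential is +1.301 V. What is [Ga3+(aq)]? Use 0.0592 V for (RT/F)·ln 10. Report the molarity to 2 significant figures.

0.068 M

The I₂/I⁻ couple has the larger reduction potential, so it is the cathode: E°cell = +0.55 − (−0.54) = +1.09 V and n = 6.
Rearranging E = E° − (0.0592/n)·log Q gives log Q = 6(+1.09 − (+1.301))/0.0592 = −21.385.
Balancing electrons gives 3 I2(s) + 2 Ga(s) → 6 I-(aq) + 2 Ga3+(aq); thus Q = [I-(aq)]^6·[Ga3+(aq)]^2.
Solving for the unknown gives log [Ga3+(aq)] = −1.165, so [Ga3+(aq)] ≈ 0.068 M.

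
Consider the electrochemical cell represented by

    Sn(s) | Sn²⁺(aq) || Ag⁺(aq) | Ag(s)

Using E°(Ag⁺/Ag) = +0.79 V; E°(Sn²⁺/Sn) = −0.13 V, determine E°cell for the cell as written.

By convention the left-hand electrode in cell notation is the anode (oxidation) and the right-hand electrode is the cathode (reduction).
E°cell = E°(right) − E°(left) = +0.79 − (−0.13) = +0.92 V.

+0.92 V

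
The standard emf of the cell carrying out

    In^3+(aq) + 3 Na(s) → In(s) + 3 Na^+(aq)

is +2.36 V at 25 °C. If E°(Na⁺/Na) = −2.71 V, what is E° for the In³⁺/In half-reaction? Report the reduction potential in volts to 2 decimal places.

In the reaction as written the In³⁺/In couple is reduced (cathode) and Na⁺/Na is oxidized (anode), so E°cell = E°(In³⁺/In) − E°(Na⁺/Na).
E°(In³⁺/In) = E°cell + E°(anode) = +2.36 + (−2.71) = −0.35 V.

−0.35 V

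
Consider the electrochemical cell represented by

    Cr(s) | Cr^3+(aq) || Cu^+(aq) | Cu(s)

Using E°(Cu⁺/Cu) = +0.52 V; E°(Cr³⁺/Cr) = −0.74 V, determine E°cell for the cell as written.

By convention the left-hand electrode in cell notation is the anode (oxidation) and the right-hand electrode is the cathode (reduction).
E°cell = E°(right) − E°(left) = +0.52 − (−0.74) = +1.26 V.

+1.26 V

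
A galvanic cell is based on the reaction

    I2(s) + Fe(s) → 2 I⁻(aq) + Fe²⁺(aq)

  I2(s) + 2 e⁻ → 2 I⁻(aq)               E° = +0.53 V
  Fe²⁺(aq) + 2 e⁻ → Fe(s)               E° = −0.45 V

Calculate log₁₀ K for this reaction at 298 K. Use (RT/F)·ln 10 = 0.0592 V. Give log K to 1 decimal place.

The I₂/I⁻ couple is reduced (cathode); E°cell = +0.53 − (−0.45) = +0.98 V with n = 2.
At equilibrium E = 0, so log K = nE°cell / 0.0592 = (2)(+0.98) / 0.0592 = 33.1.

log K = 33.1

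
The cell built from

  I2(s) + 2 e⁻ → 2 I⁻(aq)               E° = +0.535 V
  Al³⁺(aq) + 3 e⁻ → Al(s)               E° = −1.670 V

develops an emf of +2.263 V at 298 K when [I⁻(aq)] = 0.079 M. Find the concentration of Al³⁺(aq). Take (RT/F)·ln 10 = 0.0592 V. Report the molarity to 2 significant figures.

2.3 M

The I₂/I⁻ couple has the larger reduction potential, so it is the cathode: E°cell = +0.535 − (−1.670) = +2.205 V and n = 6.
Rearranging E = E° − (0.0592/n)·log Q gives log Q = 6(+2.205 − (+2.263))/0.0592 = −5.878.
The balanced reaction is 3 I2(s) + 2 Al(s) → 6 I⁻(aq) + 2 Al³⁺(aq), so Q = [I⁻(aq)]^6·[Al³⁺(aq)]^2.
Solving for the unknown gives log [Al³⁺(aq)] = 0.368, so [Al³⁺(aq)] ≈ 2.3 M.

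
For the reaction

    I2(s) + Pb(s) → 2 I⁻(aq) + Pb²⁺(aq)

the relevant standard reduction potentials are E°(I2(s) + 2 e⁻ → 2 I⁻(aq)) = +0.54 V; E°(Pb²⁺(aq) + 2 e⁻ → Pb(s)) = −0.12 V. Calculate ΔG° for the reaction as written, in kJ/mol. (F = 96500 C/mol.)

In the reaction as written I2(s) is reduced, so the I₂/I⁻ couple is the cathode and Pb²⁺/Pb is the anode.
E°cell = +0.54 − (−0.12) = +0.66 V; balancing electrons gives n = 2.
ΔG° = −nFE°cell = −(2)(96500)(+0.66) J/mol = −127 kJ/mol.

−127 kJ/mol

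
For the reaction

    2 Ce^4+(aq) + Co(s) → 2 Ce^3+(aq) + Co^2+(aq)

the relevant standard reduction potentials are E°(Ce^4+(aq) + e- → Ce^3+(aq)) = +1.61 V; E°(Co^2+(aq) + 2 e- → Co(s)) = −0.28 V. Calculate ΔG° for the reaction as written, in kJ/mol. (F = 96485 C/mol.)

−365 kJ/mol

In the reaction as written Ce^4+(aq) is reduced, so the Ce⁴⁺/Ce³⁺ couple is the cathode and Co²⁺/Co is the anode.
E°cell = +1.61 − (−0.28) = +1.89 V; balancing electrons gives n = 2.
ΔG° = −nFE°cell = −(2)(96485)(+1.89) J/mol = −365 kJ/mol.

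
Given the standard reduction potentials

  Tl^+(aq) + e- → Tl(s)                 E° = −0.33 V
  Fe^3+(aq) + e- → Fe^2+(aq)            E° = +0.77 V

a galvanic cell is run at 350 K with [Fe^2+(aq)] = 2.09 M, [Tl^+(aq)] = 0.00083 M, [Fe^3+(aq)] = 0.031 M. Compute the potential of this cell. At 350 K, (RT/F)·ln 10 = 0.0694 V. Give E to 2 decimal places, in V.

Fe³⁺/Fe²⁺ is reduced (cathode, E° = +0.77 V) and Tl⁺/Tl is oxidized (anode).
E°cell = +0.77 − (−0.33) = +1.10 V, with n = 1 electron transferred.
For the overall reaction Fe^3+(aq) + Tl(s) → Fe^2+(aq) + Tl^+(aq), Q = ([Fe^2+(aq)]·[Tl^+(aq)]) / [Fe^3+(aq)] = 0.056, giving log Q = −1.252.
E = E° − (0.0694/n)·log Q = +1.10 − (0.0694/1)(−1.252) = +1.19 V.

+1.19 V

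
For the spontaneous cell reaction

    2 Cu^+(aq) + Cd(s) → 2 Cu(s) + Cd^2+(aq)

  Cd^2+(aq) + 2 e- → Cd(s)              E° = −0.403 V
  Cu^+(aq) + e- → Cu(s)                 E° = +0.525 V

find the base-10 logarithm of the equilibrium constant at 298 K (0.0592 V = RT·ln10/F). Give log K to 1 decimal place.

log K = 31.4

The Cu⁺/Cu couple is reduced (cathode); E°cell = +0.525 − (−0.403) = +0.928 V with n = 2.
At equilibrium E = 0, so log K = nE°cell / 0.0592 = (2)(+0.928) / 0.0592 = 31.4.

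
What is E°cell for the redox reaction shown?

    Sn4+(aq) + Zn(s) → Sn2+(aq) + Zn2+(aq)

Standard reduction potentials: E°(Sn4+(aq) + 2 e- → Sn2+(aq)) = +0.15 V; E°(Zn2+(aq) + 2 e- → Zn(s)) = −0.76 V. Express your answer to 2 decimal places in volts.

+0.91 V

In the reaction as written, Sn4+(aq) is reduced (cathode) and Zn2+(aq) is produced by oxidation at the anode.
E°cell = E°(cathode) − E°(anode) = +0.15 − (−0.76) = +0.91 V.
The positive value indicates the reaction is spontaneous as written.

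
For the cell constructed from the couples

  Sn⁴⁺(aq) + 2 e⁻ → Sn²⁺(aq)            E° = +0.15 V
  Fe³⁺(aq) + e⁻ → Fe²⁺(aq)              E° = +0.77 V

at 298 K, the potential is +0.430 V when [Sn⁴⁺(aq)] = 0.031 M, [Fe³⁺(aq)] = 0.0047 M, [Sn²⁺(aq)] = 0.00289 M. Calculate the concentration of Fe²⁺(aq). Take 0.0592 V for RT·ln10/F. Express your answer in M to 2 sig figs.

2.3 M

With Fe³⁺/Fe²⁺ at the cathode and Sn⁴⁺/Sn²⁺ at the anode, E°cell = +0.77 − (+0.15) = +0.62 V (n = 2).
Rearranging E = E° − (0.0592/n)·log Q gives log Q = 2(+0.62 − (+0.430))/0.0592 = 6.419.
For 2 Fe³⁺(aq) + Sn²⁺(aq) → 2 Fe²⁺(aq) + Sn⁴⁺(aq), the reaction quotient is Q = ([Fe²⁺(aq)]^2·[Sn⁴⁺(aq)]) / ([Fe³⁺(aq)]^2·[Sn²⁺(aq)]).
Solving for the unknown gives log [Fe²⁺(aq)] = 0.366, so [Fe²⁺(aq)] ≈ 2.3 M.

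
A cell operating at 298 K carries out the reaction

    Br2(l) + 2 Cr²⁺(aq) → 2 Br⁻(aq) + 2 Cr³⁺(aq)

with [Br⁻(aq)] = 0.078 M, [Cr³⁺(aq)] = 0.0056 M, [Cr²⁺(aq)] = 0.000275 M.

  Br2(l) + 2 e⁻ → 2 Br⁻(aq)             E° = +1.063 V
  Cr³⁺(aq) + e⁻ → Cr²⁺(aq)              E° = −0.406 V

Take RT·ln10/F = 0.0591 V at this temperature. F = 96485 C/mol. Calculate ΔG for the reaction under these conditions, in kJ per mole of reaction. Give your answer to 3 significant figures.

−281 kJ/mol

The standard cell potential is +1.063 − (−0.406) = +1.469 V, with n = 2 electrons in the balanced equation.
Q = ([Br⁻(aq)]^2·[Cr³⁺(aq)]^2) / [Cr²⁺(aq)]^2 = 2.52, so log Q = 0.402 and E = +1.469 − (0.0591/2)(0.402) = +1.4571 V.
Finally ΔG = −nFE = −(2)(96485 C/mol)(+1.4571 V) = −281 kJ/mol.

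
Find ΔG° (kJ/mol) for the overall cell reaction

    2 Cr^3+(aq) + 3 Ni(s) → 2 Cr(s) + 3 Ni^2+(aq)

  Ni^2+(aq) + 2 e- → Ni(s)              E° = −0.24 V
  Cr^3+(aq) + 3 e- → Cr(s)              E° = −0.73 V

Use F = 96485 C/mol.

In the reaction as written Cr^3+(aq) is reduced, so the Cr³⁺/Cr couple is the cathode and Ni²⁺/Ni is the anode.
E°cell = −0.73 − (−0.24) = −0.49 V; balancing electrons gives n = 6.
ΔG° = −nFE°cell = −(6)(96485)(−0.49) J/mol = +284 kJ/mol.

+284 kJ/mol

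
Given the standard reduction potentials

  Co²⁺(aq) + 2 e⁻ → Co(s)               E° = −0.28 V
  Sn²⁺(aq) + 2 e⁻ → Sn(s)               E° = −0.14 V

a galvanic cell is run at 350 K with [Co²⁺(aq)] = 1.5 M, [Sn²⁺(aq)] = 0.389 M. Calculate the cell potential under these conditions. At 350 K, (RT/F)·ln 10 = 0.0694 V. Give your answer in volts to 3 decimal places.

Sn²⁺/Sn is reduced (cathode, E° = −0.14 V) and Co²⁺/Co is oxidized (anode).
E°cell = −0.14 − (−0.28) = +0.14 V, with n = 2 electrons transferred.
The balanced reaction is Sn²⁺(aq) + Co(s) → Sn(s) + Co²⁺(aq), so Q = [Co²⁺(aq)] / [Sn²⁺(aq)] = 3.86 and log Q = 0.586.
E = E° − (0.0694/n)·log Q = +0.14 − (0.0694/2)(0.586) = +0.120 V.

+0.120 V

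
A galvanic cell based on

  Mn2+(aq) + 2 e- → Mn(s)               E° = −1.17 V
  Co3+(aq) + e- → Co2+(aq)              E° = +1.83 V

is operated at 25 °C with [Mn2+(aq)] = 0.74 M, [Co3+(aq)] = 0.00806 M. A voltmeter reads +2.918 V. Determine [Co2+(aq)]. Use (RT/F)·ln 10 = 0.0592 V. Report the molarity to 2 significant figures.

With Co³⁺/Co²⁺ at the cathode and Mn²⁺/Mn at the anode, E°cell = +1.83 − (−1.17) = +3.00 V (n = 2).
Since E = E° − (0.0592/n)·log Q, log Q = n(E° − E)/0.0592 = 2.770.
The balanced reaction is 2 Co3+(aq) + Mn(s) → 2 Co2+(aq) + Mn2+(aq), so Q = ([Co2+(aq)]^2·[Mn2+(aq)]) / [Co3+(aq)]^2.
Substituting the known concentrations and solving, log [Co2+(aq)] = −0.643 and [Co2+(aq)] = 0.23 M.

0.23 M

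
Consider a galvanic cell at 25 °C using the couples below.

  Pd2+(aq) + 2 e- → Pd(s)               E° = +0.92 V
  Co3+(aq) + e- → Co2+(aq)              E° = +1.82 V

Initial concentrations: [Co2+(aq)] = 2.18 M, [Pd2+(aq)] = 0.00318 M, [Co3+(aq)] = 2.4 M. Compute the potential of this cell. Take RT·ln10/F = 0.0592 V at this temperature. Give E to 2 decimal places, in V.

+0.98 V

Since E°(Co³⁺/Co²⁺) > E°(Pd²⁺/Pd), Co³⁺/Co²⁺ serves as the cathode.
E°cell = E°cat − E°an = +1.82 − (+0.92) = +0.90 V; n = 2.
Balancing gives 2 Co3+(aq) + Pd(s) → 2 Co2+(aq) + Pd2+(aq); hence Q = ([Co2+(aq)]^2·[Pd2+(aq)]) / [Co3+(aq)]^2 = 0.00262 (log Q = −2.581).
E = E° − (0.0592/n)·log Q = +0.90 − (0.0592/2)(−2.581) = +0.98 V.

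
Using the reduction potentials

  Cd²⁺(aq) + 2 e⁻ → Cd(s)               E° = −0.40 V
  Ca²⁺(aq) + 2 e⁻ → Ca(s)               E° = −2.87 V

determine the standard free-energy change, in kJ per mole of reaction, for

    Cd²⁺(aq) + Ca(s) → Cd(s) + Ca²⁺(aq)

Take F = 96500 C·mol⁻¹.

−477 kJ/mol

In the reaction as written Cd²⁺(aq) is reduced, so the Cd²⁺/Cd couple is the cathode and Ca²⁺/Ca is the anode.
E°cell = −0.40 − (−2.87) = +2.47 V; balancing electrons gives n = 2.
ΔG° = −nFE°cell = −(2)(96500)(+2.47) J/mol = −477 kJ/mol.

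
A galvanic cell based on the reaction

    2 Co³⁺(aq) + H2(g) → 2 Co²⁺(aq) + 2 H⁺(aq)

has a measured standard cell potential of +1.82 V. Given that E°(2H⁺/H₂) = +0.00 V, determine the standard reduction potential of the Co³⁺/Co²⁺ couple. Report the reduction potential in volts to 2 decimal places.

In the reaction as written the Co³⁺/Co²⁺ couple is reduced (cathode) and 2H⁺/H₂ is oxidized (anode), so E°cell = E°(Co³⁺/Co²⁺) − E°(2H⁺/H₂).
E°(Co³⁺/Co²⁺) = E°cell + E°(anode) = +1.82 + (+0.00) = +1.82 V.

+1.82 V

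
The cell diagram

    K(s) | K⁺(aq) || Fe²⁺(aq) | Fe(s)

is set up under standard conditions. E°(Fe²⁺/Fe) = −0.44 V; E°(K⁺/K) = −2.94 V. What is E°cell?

By convention the left-hand electrode in cell notation is the anode (oxidation) and the right-hand electrode is the cathode (reduction).
E°cell = E°(right) − E°(left) = −0.44 − (−2.94) = +2.50 V.

+2.50 V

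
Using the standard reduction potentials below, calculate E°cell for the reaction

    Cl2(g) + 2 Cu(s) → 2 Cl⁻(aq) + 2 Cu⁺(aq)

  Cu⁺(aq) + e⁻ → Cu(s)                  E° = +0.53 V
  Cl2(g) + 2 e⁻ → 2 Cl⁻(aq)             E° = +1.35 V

+0.82 V

In the reaction as written, Cl2(g) is reduced (cathode) and Cu⁺(aq) is produced by oxidation at the anode.
E°cell = E°(cathode) − E°(anode) = +1.35 − (+0.53) = +0.82 V.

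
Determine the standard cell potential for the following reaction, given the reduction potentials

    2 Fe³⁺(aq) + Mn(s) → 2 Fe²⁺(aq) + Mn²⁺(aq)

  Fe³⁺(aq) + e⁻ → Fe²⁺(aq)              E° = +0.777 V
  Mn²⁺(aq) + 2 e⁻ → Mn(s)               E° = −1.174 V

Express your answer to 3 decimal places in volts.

+1.951 V

Fe³⁺(aq) gains electrons, so the Fe³⁺/Fe²⁺ couple is the cathode; the Mn²⁺/Mn couple is the anode.
E°cell = E°(cathode) − E°(anode) = +0.777 − (−1.174) = +1.951 V.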